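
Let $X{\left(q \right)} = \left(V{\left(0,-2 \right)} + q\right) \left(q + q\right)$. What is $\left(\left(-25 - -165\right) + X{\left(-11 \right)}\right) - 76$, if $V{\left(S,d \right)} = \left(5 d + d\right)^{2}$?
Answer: $-2862$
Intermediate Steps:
$V{\left(S,d \right)} = 36 d^{2}$ ($V{\left(S,d \right)} = \left(6 d\right)^{2} = 36 d^{2}$)
$X{\left(q \right)} = 2 q \left(144 + q\right)$ ($X{\left(q \right)} = \left(36 \left(-2\right)^{2} + q\right) \left(q + q\right) = \left(36 \cdot 4 + q\right) 2 q = \left(144 + q\right) 2 q = 2 q \left(144 + q\right)$)
$\left(\left(-25 - -165\right) + X{\left(-11 \right)}\right) - 76 = \left(\left(-25 - -165\right) + 2 \left(-11\right) \left(144 - 11\right)\right) - 76 = \left(\left(-25 + 165\right) + 2 \left(-11\right) 133\right) - 76 = \left(140 - 2926\right) - 76 = -2786 - 76 = -2862$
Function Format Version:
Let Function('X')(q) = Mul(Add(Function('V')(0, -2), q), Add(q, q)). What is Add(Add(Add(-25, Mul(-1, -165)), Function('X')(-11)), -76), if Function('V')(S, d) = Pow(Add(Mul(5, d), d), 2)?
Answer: -2862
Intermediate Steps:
Function('V')(S, d) = Mul(36, Pow(d, 2)) (Function('V')(S, d) = Pow(Mul(6, d), 2) = Mul(36, Pow(d, 2)))
Function('X')(q) = Mul(2, q, Add(144, q)) (Function('X')(q) = Mul(Add(Mul(36, Pow(-2, 2)), q), Add(q, q)) = Mul(Add(Mul(36, 4), q), Mul(2, q)) = Mul(Add(144, q), Mul(2, q)) = Mul(2, q, Add(144, q)))
Add(Add(Add(-25, Mul(-1, -165)), Function('X')(-11)), -76) = Add(Add(Add(-25, Mul(-1, -165)), Mul(2, -11, Add(144, -11))), -76) = Add(Add(Add(-25, 165), Mul(2, -11, 133)), -76) = Add(Add(140, -2926), -76) = Add(-2786, -76) = -2862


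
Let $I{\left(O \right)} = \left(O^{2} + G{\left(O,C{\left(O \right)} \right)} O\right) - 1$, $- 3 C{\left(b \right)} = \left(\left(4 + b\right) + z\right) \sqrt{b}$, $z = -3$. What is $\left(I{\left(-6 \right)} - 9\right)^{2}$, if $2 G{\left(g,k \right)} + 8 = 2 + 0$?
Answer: $1936$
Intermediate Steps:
$C{\left(b \right)} = - \frac{\sqrt{b} \left(1 + b\right)}{3}$ ($C{\left(b \right)} = - \frac{\left(\left(4 + b\right) - 3\right) \sqrt{b}}{3} = - \frac{\left(1 + b\right) \sqrt{b}}{3} = - \frac{\sqrt{b} \left(1 + b\right)}{3}$)
$G{\left(g,k \right)} = -3$ ($G{\left(g,k \right)} = -4 + \frac{2 + 0}{2} = -4 + \frac{1}{2} \cdot 2 = -4 + 1 = -3$)
$I{\left(O \right)} = -1 + O^{2} - 3 O$ ($I{\left(O \right)} = \left(O^{2} - 3 O\right) - 1 = -1 + O^{2} - 3 O$)
$\left(I{\left(-6 \right)} - 9\right)^{2} = \left(\left(-1 + \left(-6\right)^{2} - -18\right) - 9\right)^{2} = \left(\left(-1 + 36 + 18\right) - 9\right)^{2} = \left(53 - 9\right)^{2} = 44^{2} = 1936$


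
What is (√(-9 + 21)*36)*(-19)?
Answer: -1368*√3 ≈ -2369.4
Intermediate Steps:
(√(-9 + 21)*36)*(-19) = (√12*36)*(-19) = ((2*√3)*36)*(-19) = (72*√3)*(-19) = -1368*√3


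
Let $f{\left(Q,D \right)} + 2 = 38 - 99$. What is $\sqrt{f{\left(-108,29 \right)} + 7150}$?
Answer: $\sqrt{7087} \approx 84.184$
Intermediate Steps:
$f{\left(Q,D \right)} = -63$ ($f{\left(Q,D \right)} = -2 + \left(38 - 99\right) = -2 - 61 = -63$)
$\sqrt{f{\left(-108,29 \right)} + 7150} = \sqrt{-63 + 7150} = \sqrt{7087}$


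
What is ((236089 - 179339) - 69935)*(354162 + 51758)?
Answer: -5352055200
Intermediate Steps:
((236089 - 179339) - 69935)*(354162 + 51758) = (56750 - 69935)*405920 = -13185*405920 = -5352055200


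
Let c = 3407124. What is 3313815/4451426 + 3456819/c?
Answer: 90742695891/51586939996 ≈ 1.7590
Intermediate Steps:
3313815/4451426 + 3456819/c = 3313815/4451426 + 3456819/3407124 = 3313815*(1/4451426) + 3456819*(1/3407124) = 3313815/4451426 + 1152273/1135708 = 90742695891/51586939996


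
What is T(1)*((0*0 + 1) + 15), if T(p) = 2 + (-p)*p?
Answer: 16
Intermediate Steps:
T(p) = 2 - p**2
T(1)*((0*0 + 1) + 15) = (2 - 1*1**2)*((0*0 + 1) + 15) = (2 - 1*1)*((0 + 1) + 15) = (2 - 1)*(1 + 15) = 1*16 = 16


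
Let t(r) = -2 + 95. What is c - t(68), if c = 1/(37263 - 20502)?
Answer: -1558772/16761 ≈ -93.000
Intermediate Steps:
c = 1/16761 ≈ 5.9662e-5
t(r) = 93
c - t(68) = 1/16761 - 1*93 = 1/16761 - 93 = -1558772/16761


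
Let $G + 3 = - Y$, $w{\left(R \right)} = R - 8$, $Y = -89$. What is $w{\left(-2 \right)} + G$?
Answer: $76$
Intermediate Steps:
$w{\left(R \right)} = -8 + R$ ($w{\left(R \right)} = R - 8 = -8 + R$)
$G = 86$ ($G = -3 - -89 = -3 + 89 = 86$)
$w{\left(-2 \right)} + G = \left(-8 - 2\right) + 86 = -10 + 86 = 76$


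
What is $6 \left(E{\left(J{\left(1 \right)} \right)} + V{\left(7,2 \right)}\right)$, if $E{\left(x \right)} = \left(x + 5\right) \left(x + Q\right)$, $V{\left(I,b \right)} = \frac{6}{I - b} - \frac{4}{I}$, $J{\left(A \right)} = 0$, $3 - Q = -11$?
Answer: $\frac{14832}{35} \approx 423.77$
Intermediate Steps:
$Q = 14$ ($Q = 3 - -11 = 3 + 11 = 14$)
$V{\left(I,b \right)} = - \frac{4}{I} + \frac{6}{I - b}$
$E{\left(x \right)} = \left(5 + x\right) \left(14 + x\right)$ ($E{\left(x \right)} = \left(x + 5\right) \left(x + 14\right) = \left(5 + x\right) \left(14 + x\right)$)
$6 \left(E{\left(J{\left(1 \right)} \right)} + V{\left(7,2 \right)}\right) = 6 \left(\left(70 + 0^{2} + 19 \cdot 0\right) + \frac{2 \left(7 + 2 \cdot 2\right)}{7 \left(7 - 2\right)}\right) = 6 \left(\left(70 + 0 + 0\right) + 2 \cdot \frac{1}{7} \frac{1}{7 - 2} \left(7 + 4\right)\right) = 6 \left(70 + 2 \cdot \frac{1}{7} \cdot \frac{1}{5} \cdot 11\right) = 6 \left(70 + \frac{22}{35}\right) = 6 \cdot \frac{2472}{35} = \frac{14832}{35}$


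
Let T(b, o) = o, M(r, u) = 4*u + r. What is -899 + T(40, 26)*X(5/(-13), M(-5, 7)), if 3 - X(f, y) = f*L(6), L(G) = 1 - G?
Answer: -871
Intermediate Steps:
M(r, u) = r + 4*u
X(f, y) = 3 + 5*f (X(f, y) = 3 - f*(1 - 1*6) = 3 - f*(1 - 6) = 3 - f*(-5) = 3 - (-5)*f = 3 + 5*f)
-899 + T(40, 26)*X(5/(-13), M(-5, 7)) = -899 + 26*(3 + 5*(5/(-13))) = -899 + 26*(3 + 5*(5*(-1/13))) = -899 + 26*(3 + 5*(-5/13)) = -899 + 26*(3 - 25/13) = -899 + 26*(14/13) = -899 + 28 = -871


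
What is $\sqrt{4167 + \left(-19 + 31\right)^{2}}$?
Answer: $3 \sqrt{479} \approx 65.658$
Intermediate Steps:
$\sqrt{4167 + \left(-19 + 31\right)^{2}} = \sqrt{4167 + 12^{2}} = \sqrt{4167 + 144} = \sqrt{4311} = 3 \sqrt{479}$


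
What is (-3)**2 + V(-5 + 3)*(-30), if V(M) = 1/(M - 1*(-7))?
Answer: 3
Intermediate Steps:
V(M) = 1/(7 + M) (V(M) = 1/(M + 7) = 1/(7 + M))
(-3)**2 + V(-5 + 3)*(-30) = (-3)**2 - 30/(7 + (-5 + 3)) = 9 - 30/(7 - 2) = 9 - 30/5 = 9 + (1/5)*(-30) = 9 - 6 = 3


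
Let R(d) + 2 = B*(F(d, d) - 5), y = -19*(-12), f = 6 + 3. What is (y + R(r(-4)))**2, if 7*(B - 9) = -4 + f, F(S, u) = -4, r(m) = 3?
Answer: 940900/49 ≈ 19202.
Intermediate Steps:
f = 9
y = 228
B = 68/7 (B = 9 + (-4 + 9)/7 = 9 + (1/7)*5 = 9 + 5/7 = 68/7 ≈ 9.7143)
R(d) = -626/7 (R(d) = -2 + 68*(-4 - 5)/7 = -2 + (68/7)*(-9) = -2 - 612/7 = -626/7)
(y + R(r(-4)))**2 = (228 - 626/7)**2 = (970/7)**2 = 940900/49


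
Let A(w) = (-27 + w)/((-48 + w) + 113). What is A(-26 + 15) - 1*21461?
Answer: -579466/27 ≈ -21462.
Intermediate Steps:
A(w) = (-27 + w)/(65 + w)
A(-26 + 15) - 1*21461 = (-27 + (-26 + 15))/(65 + (-26 + 15)) - 1*21461 = (-27 - 11)/(65 - 11) - 21461 = -38/54 - 21461 = (1/54)*(-38) - 21461 = -19/27 - 21461 = -579466/27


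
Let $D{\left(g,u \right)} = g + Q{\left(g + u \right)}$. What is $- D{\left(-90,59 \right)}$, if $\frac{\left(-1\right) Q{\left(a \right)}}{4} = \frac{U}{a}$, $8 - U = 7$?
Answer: $\frac{2786}{31} \approx 89.871$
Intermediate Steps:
$U = 1$ ($U = 8 - 7 = 1$)
$Q{\left(a \right)} = - \frac{4}{a}$ ($Q{\left(a \right)} = - 4 \cdot 1 \frac{1}{a} = - \frac{4}{a}$)
$D{\left(g,u \right)} = g - \frac{4}{g + u}$
$- D{\left(-90,59 \right)} = - \frac{-4 - 90 \left(-90 + 59\right)}{-90 + 59} = - \frac{-4 - -2790}{-31} = - \frac{\left(-1\right) \left(-4 + 2790\right)}{31} = - \frac{\left(-1\right) 2786}{31} = \left(-1\right) \left(- \frac{2786}{31}\right) = \frac{2786}{31}$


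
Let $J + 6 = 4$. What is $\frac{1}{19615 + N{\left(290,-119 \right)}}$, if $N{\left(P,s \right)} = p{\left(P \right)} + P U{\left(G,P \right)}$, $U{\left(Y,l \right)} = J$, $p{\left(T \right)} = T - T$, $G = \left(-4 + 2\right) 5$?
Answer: $\frac{1}{19035} \approx 5.2535 \cdot 10^{-5}$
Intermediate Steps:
$G = -10$ ($G = \left(-2\right) 5 = -10$)
$J = -2$ ($J = -6 + 4 = -2$)
$p{\left(T \right)} = 0$
$U{\left(Y,l \right)} = -2$
$N{\left(P,s \right)} = - 2 P$ ($N{\left(P,s \right)} = 0 + P \left(-2\right) = 0 - 2 P = - 2 P$)
$\frac{1}{19615 + N{\left(290,-119 \right)}} = \frac{1}{19615 - 580} = \frac{1}{19035}$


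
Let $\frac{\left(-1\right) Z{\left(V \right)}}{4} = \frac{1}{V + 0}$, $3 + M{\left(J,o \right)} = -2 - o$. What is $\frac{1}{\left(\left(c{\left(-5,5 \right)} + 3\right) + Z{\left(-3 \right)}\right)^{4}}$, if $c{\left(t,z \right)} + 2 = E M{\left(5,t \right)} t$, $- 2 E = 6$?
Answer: $\frac{81}{2401} \approx 0.033736$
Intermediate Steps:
$M{\left(J,o \right)} = -5 - o$ ($M{\left(J,o \right)} = -3 - \left(2 + o\right) = -5 - o$)
$E = -3$ ($E = \left(- \frac{1}{2}\right) 6 = -3$)
$Z{\left(V \right)} = - \frac{4}{V}$ ($Z{\left(V \right)} = - \frac{4}{V + 0} = - \frac{4}{V}$)
$c{\left(t,z \right)} = -2 + t \left(15 + 3 t\right)$ ($c{\left(t,z \right)} = -2 + - 3 \left(-5 - t\right) t = -2 + \left(15 + 3 t\right) t = -2 + t \left(15 + 3 t\right)$)
$\frac{1}{\left(\left(c{\left(-5,5 \right)} + 3\right) + Z{\left(-3 \right)}\right)^{4}} = \frac{1}{\left(\left(\left(-2 + 3 \left(-5\right) \left(5 - 5\right)\right) + 3\right) - \frac{4}{-3}\right)^{4}} = \frac{1}{\left(\left(\left(-2 + 3 \left(-5\right) 0\right) + 3\right) - - \frac{4}{3}\right)^{4}} = \frac{1}{\left(\left(\left(-2 + 0\right) + 3\right) + \frac{4}{3}\right)^{4}} = \frac{1}{\left(\left(-2 + 3\right) + \frac{4}{3}\right)^{4}} = \frac{1}{\left(1 + \frac{4}{3}\right)^{4}} = \frac{1}{\left(\frac{7}{3}\right)^{4}} = \frac{1}{\frac{2401}{81}} = \frac{81}{2401}$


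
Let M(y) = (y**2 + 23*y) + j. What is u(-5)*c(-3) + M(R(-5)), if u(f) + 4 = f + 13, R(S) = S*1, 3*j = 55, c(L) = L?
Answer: -251/3 ≈ -83.667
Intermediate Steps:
j = 55/3 (j = (1/3)*55 = 55/3 ≈ 18.333)
R(S) = S
u(f) = 9 + f (u(f) = -4 + (f + 13) = -4 + (13 + f) = 9 + f)
M(y) = 55/3 + y**2 + 23*y (M(y) = (y**2 + 23*y) + 55/3 = 55/3 + y**2 + 23*y)
u(-5)*c(-3) + M(R(-5)) = (9 - 5)*(-3) + (55/3 + (-5)**2 + 23*(-5)) = 4*(-3) + (55/3 + 25 - 115) = -12 - 215/3 = -251/3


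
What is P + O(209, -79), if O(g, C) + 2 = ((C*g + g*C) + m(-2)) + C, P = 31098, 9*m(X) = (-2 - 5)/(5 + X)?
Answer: -54142/27 ≈ -2005.3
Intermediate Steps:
m(X) = -7/(9*(5 + X)) (m(X) = ((-2 - 5)/(5 + X))/9 = (-7/(5 + X))/9 = -7/(9*(5 + X)))
O(g, C) = -61/27 + C + 2*C*g (O(g, C) = -2 + (((C*g + g*C) - 7/(45 + 9*(-2))) + C) = -2 + (((C*g + C*g) - 7/(45 - 18)) + C) = -2 + ((2*C*g - 7/27) + C) = -2 + ((-7/27 + 2*C*g) + C) = -2 + (-7/27 + C + 2*C*g) = -61/27 + C + 2*C*g)
P + O(209, -79) = 31098 + (-61/27 - 79 + 2*(-79)*209) = 31098 + (-61/27 - 79 - 33022) = 31098 - 893788/27 = -54142/27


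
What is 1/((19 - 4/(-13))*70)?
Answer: 13/17570 ≈ 0.00073990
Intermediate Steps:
1/((19 - 4/(-13))*70) = 1/((19 - 4*(-1/13))*70) = 1/((19 + 4/13)*70) = 1/((251/13)*70) = 1/(17570/13) = 13/17570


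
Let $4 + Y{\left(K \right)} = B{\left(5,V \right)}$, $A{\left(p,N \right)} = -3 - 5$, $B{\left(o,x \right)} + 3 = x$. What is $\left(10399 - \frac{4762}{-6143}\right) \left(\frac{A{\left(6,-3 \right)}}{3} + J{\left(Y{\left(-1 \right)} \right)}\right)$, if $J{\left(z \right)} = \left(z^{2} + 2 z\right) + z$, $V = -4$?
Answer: $\frac{5451589888}{6143} \approx 8.8745 \cdot 10^{5}$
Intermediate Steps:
$B{\left(o,x \right)} = -3 + x$
$A{\left(p,N \right)} = -8$ ($A{\left(p,N \right)} = -3 - 5 = -8$)
$Y{\left(K \right)} = -11$ ($Y{\left(K \right)} = -4 - 7 = -11$)
$J{\left(z \right)} = z^{2} + 3 z$
$\left(10399 - \frac{4762}{-6143}\right) \left(\frac{A{\left(6,-3 \right)}}{3} + J{\left(Y{\left(-1 \right)} \right)}\right) = \left(10399 - \frac{4762}{-6143}\right) \left(- \frac{8}{3} - 11 \left(3 - 11\right)\right) = \left(10399 - 4762 \left(- \frac{1}{6143}\right)\right) \left(\left(-8\right) \frac{1}{3} - -88\right) = \left(10399 - - \frac{4762}{6143}\right) \left(- \frac{8}{3} + 88\right) = \left(10399 + \frac{4762}{6143}\right) \frac{256}{3} = \frac{63885819}{6143} \cdot \frac{256}{3} = \frac{5451589888}{6143}$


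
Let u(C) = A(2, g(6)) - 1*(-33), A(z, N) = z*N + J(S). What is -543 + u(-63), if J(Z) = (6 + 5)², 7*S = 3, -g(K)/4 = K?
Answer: -437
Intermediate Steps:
g(K) = -4*K
S = 3/7 (S = (⅐)*3 = 3/7 ≈ 0.42857)
J(Z) = 121 (J(Z) = 11² = 121)
A(z, N) = 121 + N*z (A(z, N) = z*N + 121 = N*z + 121 = 121 + N*z)
u(C) = 106 (u(C) = (121 - 4*6*2) - 1*(-33) = (121 - 24*2) + 33 = (121 - 48) + 33 = 73 + 33 = 106)
-543 + u(-63) = -543 + 106 = -437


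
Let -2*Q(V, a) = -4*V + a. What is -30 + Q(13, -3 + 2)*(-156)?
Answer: -4164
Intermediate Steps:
Q(V, a) = 2*V - a/2 (Q(V, a) = -(-4*V + a)/2 = -(a - 4*V)/2 = 2*V - a/2)
-30 + Q(13, -3 + 2)*(-156) = -30 + (2*13 - (-3 + 2)/2)*(-156) = -30 + (26 - 1/2*(-1))*(-156) = -30 + (26 + 1/2)*(-156) = -30 + (53/2)*(-156) = -30 - 4134 = -4164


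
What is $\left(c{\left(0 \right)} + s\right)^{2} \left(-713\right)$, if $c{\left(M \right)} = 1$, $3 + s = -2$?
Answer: $-11408$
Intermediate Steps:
$s = -5$ ($s = -3 - 2 = -5$)
$\left(c{\left(0 \right)} + s\right)^{2} \left(-713\right) = \left(1 - 5\right)^{2} \left(-713\right) = \left(-4\right)^{2} \left(-713\right) = 16 \left(-713\right) = -11408$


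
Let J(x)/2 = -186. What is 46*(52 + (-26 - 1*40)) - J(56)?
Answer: -272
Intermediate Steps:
J(x) = -372 (J(x) = 2*(-186) = -372)
46*(52 + (-26 - 1*40)) - J(56) = 46*(52 + (-26 - 1*40)) - 1*(-372) = 46*(52 + (-26 - 40)) + 372 = 46*(52 - 66) + 372 = 46*(-14) + 372 = -644 + 372 = -272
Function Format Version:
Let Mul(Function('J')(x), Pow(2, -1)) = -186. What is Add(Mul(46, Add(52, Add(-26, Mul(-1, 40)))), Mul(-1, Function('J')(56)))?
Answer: -272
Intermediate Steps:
Function('J')(x) = -372 (Function('J')(x) = Mul(2, -186) = -372)
Add(Mul(46, Add(52, Add(-26, Mul(-1, 40)))), Mul(-1, Function('J')(56))) = Add(Mul(46, Add(52, Add(-26, Mul(-1, 40)))), Mul(-1, -372)) = Add(Mul(46, Add(52, Add(-26, -40))), 372) = Add(Mul(46, Add(52, -66)), 372) = Add(Mul(46, -14), 372) = Add(-644, 372) = -272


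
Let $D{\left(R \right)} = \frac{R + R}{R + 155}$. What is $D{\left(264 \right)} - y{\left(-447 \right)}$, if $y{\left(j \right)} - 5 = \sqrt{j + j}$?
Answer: $- \frac{1567}{419} - i \sqrt{894} \approx -3.7399 - 29.9 i$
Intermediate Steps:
$y{\left(j \right)} = 5 + \sqrt{2} \sqrt{j}$ ($y{\left(j \right)} = 5 + \sqrt{j + j} = 5 + \sqrt{2 j} = 5 + \sqrt{2} \sqrt{j}$)
$D{\left(R \right)} = \frac{2 R}{155 + R}$
$D{\left(264 \right)} - y{\left(-447 \right)} = 2 \cdot 264 \frac{1}{155 + 264} - \left(5 + \sqrt{2} \sqrt{-447}\right) = 2 \cdot 264 \cdot \frac{1}{419} - \left(5 + \sqrt{2} i \sqrt{447}\right) = 2 \cdot 264 \cdot \frac{1}{419} - \left(5 + i \sqrt{894}\right) = \frac{528}{419} - \left(5 + i \sqrt{894}\right) = - \frac{1567}{419} - i \sqrt{894}$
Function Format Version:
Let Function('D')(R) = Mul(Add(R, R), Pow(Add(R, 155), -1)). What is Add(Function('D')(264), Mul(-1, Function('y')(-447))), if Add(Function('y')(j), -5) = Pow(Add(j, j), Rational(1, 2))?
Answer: Add(Rational(-1567, 419), Mul(-1, I, Pow(894, Rational(1, 2)))) ≈ Add(-3.7399, Mul(-29.900, I))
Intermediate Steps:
Function('y')(j) = Add(5, Mul(Pow(2, Rational(1, 2)), Pow(j, Rational(1, 2)))) (Function('y')(j) = Add(5, Pow(Add(j, j), Rational(1, 2))) = Add(5, Pow(Mul(2, j), Rational(1, 2))) = Add(5, Mul(Pow(2, Rational(1, 2)), Pow(j, Rational(1, 2)))))
Function('D')(R) = Mul(2, R, Pow(Add(155, R), -1)) (Function('D')(R) = Mul(Mul(2, R), Pow(Add(155, R), -1)) = Mul(2, R, Pow(Add(155, R), -1)))
Add(Function('D')(264), Mul(-1, Function('y')(-447))) = Add(Mul(2, 264, Pow(Add(155, 264), -1)), Mul(-1, Add(5, Mul(Pow(2, Rational(1, 2)), Pow(-447, Rational(1, 2)))))) = Add(Mul(2, 264, Pow(419, -1)), Mul(-1, Add(5, Mul(Pow(2, Rational(1, 2)), Mul(I, Pow(447, Rational(1, 2))))))) = Add(Mul(2, 264, Rational(1, 419)), Mul(-1, Add(5, Mul(I, Pow(894, Rational(1, 2)))))) = Add(Rational(528, 419), Add(-5, Mul(-1, I, Pow(894, Rational(1, 2))))) = Add(Rational(-1567, 419), Mul(-1, I, Pow(894, Rational(1, 2))))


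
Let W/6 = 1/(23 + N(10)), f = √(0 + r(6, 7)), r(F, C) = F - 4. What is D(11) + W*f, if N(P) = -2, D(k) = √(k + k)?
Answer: √22 + 2*√2/7 ≈ 5.0945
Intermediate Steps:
r(F, C) = -4 + F
D(k) = √2*√k (D(k) = √(2*k) = √2*√k)
f = √2 (f = √(0 + (-4 + 6)) = √(0 + 2) = √2 ≈ 1.4142)
W = 2/7 (W = 6/(23 - 2) = 6/21 = 6*(1/21) = 2/7 ≈ 0.28571)
D(11) + W*f = √2*√11 + 2*√2/7 = √22 + 2*√2/7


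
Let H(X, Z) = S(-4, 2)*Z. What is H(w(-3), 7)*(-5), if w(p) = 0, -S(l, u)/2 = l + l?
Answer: -560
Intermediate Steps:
S(l, u) = -4*l (S(l, u) = -2*(l + l) = -4*l)
H(X, Z) = 16*Z (H(X, Z) = (-4*(-4))*Z = 16*Z)
H(w(-3), 7)*(-5) = (16*7)*(-5) = 112*(-5) = -560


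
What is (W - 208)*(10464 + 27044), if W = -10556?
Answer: -403736112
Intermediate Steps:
(W - 208)*(10464 + 27044) = (-10556 - 208)*(10464 + 27044) = -10764*37508 = -403736112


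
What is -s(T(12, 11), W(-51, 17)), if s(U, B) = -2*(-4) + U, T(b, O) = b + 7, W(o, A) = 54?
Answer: -27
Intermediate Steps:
T(b, O) = 7 + b
s(U, B) = 8 + U
-s(T(12, 11), W(-51, 17)) = -(8 + (7 + 12)) = -(8 + 19) = -1*27 = -27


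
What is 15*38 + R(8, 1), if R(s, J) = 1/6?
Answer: 3421/6 ≈ 570.17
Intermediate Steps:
R(s, J) = 1/6
15*38 + R(8, 1) = 15*38 + 1/6 = 570 + 1/6 = 3421/6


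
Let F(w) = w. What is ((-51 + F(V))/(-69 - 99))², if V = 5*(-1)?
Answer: ⅑ ≈ 0.11111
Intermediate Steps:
V = -5
((-51 + F(V))/(-69 - 99))² = ((-51 - 5)/(-69 - 99))² = (-56/(-168))² = (-56*(-1/168))² = (⅓)² = ⅑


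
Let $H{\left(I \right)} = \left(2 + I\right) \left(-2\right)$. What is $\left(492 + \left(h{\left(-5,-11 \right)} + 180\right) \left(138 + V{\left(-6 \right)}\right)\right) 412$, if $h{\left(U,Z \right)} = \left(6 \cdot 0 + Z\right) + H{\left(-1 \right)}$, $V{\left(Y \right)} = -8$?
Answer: $9147224$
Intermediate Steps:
$H{\left(I \right)} = -4 - 2 I$
$h{\left(U,Z \right)} = -2 + Z$ ($h{\left(U,Z \right)} = \left(6 \cdot 0 + Z\right) - 2 = \left(0 + Z\right) + \left(-4 + 2\right) = Z - 2 = -2 + Z$)
$\left(492 + \left(h{\left(-5,-11 \right)} + 180\right) \left(138 + V{\left(-6 \right)}\right)\right) 412 = \left(492 + \left(\left(-2 - 11\right) + 180\right) \left(138 - 8\right)\right) 412 = \left(492 + \left(-13 + 180\right) 130\right) 412 = \left(492 + 167 \cdot 130\right) 412 = \left(492 + 21710\right) 412 = 22202 \cdot 412 = 9147224$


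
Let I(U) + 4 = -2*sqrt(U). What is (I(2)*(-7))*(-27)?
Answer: -756 - 378*sqrt(2) ≈ -1290.6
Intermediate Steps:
I(U) = -4 - 2*sqrt(U)
(I(2)*(-7))*(-27) = ((-4 - 2*sqrt(2))*(-7))*(-27) = (28 + 14*sqrt(2))*(-27) = -756 - 378*sqrt(2)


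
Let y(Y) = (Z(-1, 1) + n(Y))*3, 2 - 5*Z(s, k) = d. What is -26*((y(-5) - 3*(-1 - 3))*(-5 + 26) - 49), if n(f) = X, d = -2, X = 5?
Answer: -73892/5 ≈ -14778.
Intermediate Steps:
Z(s, k) = 4/5 (Z(s, k) = 2/5 - 1/5*(-2) = 2/5 + 2/5 = 4/5)
n(f) = 5
y(Y) = 87/5 (y(Y) = (4/5 + 5)*3 = (29/5)*3 = 87/5)
-26*((y(-5) - 3*(-1 - 3))*(-5 + 26) - 49) = -26*((87/5 - 3*(-1 - 3))*(-5 + 26) - 49) = -26*((87/5 - 3*(-4))*21 - 49) = -26*((87/5 + 12)*21 - 49) = -26*((147/5)*21 - 49) = -26*(3087/5 - 49) = -26*2842/5 = -73892/5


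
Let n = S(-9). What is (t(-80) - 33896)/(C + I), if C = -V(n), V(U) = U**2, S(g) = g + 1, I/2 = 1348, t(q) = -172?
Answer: -8517/658 ≈ -12.944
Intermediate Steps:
I = 2696 (I = 2*1348 = 2696)
S(g) = 1 + g
n = -8 (n = 1 - 9 = -8)
C = -64 (C = -1*(-8)**2 = -1*64 = -64)
(t(-80) - 33896)/(C + I) = (-172 - 33896)/(-64 + 2696) = -34068/2632 = -34068*1/2632 = -8517/658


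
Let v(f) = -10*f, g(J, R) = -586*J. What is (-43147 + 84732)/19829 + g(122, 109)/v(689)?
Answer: 852067759/68310905 ≈ 12.473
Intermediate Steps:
(-43147 + 84732)/19829 + g(122, 109)/v(689) = (-43147 + 84732)/19829 + (-586*122)/((-10*689)) = 41585*(1/19829) - 71492/(-6890) = 41585/19829 - 71492*(-1/6890) = 41585/19829 + 35746/3445 = 852067759/68310905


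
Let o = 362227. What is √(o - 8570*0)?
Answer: √362227 ≈ 601.85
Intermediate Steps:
√(o - 8570*0) = √(362227 - 8570*0) = √(362227 + 0) = √362227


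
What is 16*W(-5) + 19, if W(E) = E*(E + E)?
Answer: 819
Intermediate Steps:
W(E) = 2*E**2 (W(E) = E*(2*E) = 2*E**2)
16*W(-5) + 19 = 16*(2*(-5)**2) + 19 = 16*(2*25) + 19 = 16*50 + 19 = 800 + 19 = 819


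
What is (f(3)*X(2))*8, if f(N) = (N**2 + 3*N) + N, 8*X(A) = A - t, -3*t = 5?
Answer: 77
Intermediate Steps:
t = -5/3 (t = -1/3*5 = -5/3 ≈ -1.6667)
X(A) = 5/24 + A/8 (X(A) = (A - 1*(-5/3))/8 = (A + 5/3)/8 = (5/3 + A)/8 = 5/24 + A/8)
f(N) = N**2 + 4*N
(f(3)*X(2))*8 = ((3*(4 + 3))*(5/24 + (1/8)*2))*8 = ((3*7)*(5/24 + 1/4))*8 = (21*(11/24))*8 = (77/8)*8 = 77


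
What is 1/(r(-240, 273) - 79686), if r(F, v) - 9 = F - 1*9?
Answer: -1/79926 ≈ -1.2512e-5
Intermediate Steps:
r(F, v) = F (r(F, v) = 9 + (F - 1*9) = 9 + (F - 9) = 9 + (-9 + F) = F)
1/(r(-240, 273) - 79686) = 1/(-240 - 79686) = 1/(-79926) = -1/79926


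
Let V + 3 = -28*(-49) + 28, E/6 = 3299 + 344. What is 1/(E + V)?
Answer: 1/23255 ≈ 4.3001e-5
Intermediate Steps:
E = 21858 (E = 6*(3299 + 344) = 6*3643 = 21858)
V = 1397 (V = -3 + (-28*(-49) + 28) = -3 + (1372 + 28) = -3 + 1400 = 1397)
1/(E + V) = 1/(21858 + 1397) = 1/23255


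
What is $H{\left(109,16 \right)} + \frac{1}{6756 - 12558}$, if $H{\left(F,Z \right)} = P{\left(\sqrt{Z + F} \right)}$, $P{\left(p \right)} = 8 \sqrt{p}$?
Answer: $- \frac{1}{5802} + 8 \cdot 5^{\frac{3}{4}} \approx 26.749$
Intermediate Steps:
$H{\left(F,Z \right)} = 8 \sqrt[4]{F + Z}$ ($H{\left(F,Z \right)} = 8 \sqrt{\sqrt{Z + F}} = 8 \sqrt{\sqrt{F + Z}} = 8 \sqrt[4]{F + Z}$)
$H{\left(109,16 \right)} + \frac{1}{6756 - 12558} = 8 \sqrt[4]{109 + 16} + \frac{1}{6756 - 12558} = 8 \sqrt[4]{125} + \frac{1}{-5802} = 8 \cdot 5^{\frac{3}{4}} - \frac{1}{5802} = - \frac{1}{5802} + 8 \cdot 5^{\frac{3}{4}}$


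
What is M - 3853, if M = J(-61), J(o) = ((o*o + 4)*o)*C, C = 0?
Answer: -3853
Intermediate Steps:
J(o) = 0 (J(o) = ((o*o + 4)*o)*0 = ((o² + 4)*o)*0 = ((4 + o²)*o)*0 = (o*(4 + o²))*0 = 0)
M = 0
M - 3853 = 0 - 3853 = -3853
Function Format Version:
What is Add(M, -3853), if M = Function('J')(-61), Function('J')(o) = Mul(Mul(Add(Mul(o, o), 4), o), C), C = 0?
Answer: -3853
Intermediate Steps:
Function('J')(o) = 0 (Function('J')(o) = Mul(Mul(Add(Mul(o, o), 4), o), 0) = Mul(Mul(Add(Pow(o, 2), 4), o), 0) = Mul(Mul(Add(4, Pow(o, 2)), o), 0) = Mul(Mul(o, Add(4, Pow(o, 2))), 0) = 0)
M = 0
Add(M, -3853) = Add(0, -3853) = -3853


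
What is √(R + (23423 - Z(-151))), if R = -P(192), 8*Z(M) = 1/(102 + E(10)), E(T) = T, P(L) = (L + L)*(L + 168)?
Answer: I*√1440264462/112 ≈ 338.85*I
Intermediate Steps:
P(L) = 2*L*(168 + L) (P(L) = (2*L)*(168 + L) = 2*L*(168 + L))
Z(M) = 1/896 (Z(M) = 1/(8*(102 + 10)) = (⅛)/112 = (⅛)*(1/112) = 1/896)
R = -138240 (R = -2*192*(168 + 192) = -2*192*360 = -1*138240 = -138240)
√(R + (23423 - Z(-151))) = √(-138240 + (23423 - 1*1/896)) = √(-138240 + (23423 - 1/896)) = √(-138240 + 20987007/896) = √(-102876033/896) = I*√1440264462/112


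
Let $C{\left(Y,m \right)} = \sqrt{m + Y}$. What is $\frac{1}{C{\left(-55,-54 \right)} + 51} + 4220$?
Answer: $\frac{11436251}{2710} - \frac{i \sqrt{109}}{2710} \approx 4220.0 - 0.0038525 i$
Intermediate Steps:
$C{\left(Y,m \right)} = \sqrt{Y + m}$
$\frac{1}{C{\left(-55,-54 \right)} + 51} + 4220 = \frac{1}{\sqrt{-55 - 54} + 51} + 4220 = \frac{1}{\sqrt{-109} + 51} + 4220 = \frac{1}{i \sqrt{109} + 51} + 4220 = \frac{1}{51 + i \sqrt{109}} + 4220 = 4220 + \frac{1}{51 + i \sqrt{109}}$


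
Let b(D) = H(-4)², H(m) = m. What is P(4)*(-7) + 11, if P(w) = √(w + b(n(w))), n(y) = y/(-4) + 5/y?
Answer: 11 - 14*√5 ≈ -20.305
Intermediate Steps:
n(y) = 5/y - y/4 (n(y) = y*(-¼) + 5/y = -y/4 + 5/y = 5/y - y/4)
b(D) = 16 (b(D) = (-4)² = 16)
P(w) = √(16 + w) (P(w) = √(w + 16) = √(16 + w))
P(4)*(-7) + 11 = √(16 + 4)*(-7) + 11 = √20*(-7) + 11 = (2*√5)*(-7) + 11 = -14*√5 + 11 = 11 - 14*√5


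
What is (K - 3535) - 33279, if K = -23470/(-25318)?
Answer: -466016691/12659 ≈ -36813.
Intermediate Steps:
K = 11735/12659 (K = -23470*(-1/25318) = 11735/12659 ≈ 0.92701)
(K - 3535) - 33279 = (11735/12659 - 3535) - 33279 = -44737830/12659 - 33279 = -466016691/12659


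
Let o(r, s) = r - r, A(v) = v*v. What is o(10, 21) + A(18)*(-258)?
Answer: -83592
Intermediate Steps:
A(v) = v²
o(r, s) = 0
o(10, 21) + A(18)*(-258) = 0 + 18²*(-258) = 0 + 324*(-258) = 0 - 83592 = -83592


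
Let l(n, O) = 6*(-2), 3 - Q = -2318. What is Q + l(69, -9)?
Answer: 2309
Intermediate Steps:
Q = 2321 (Q = 3 - 1*(-2318) = 3 + 2318 = 2321)
l(n, O) = -12
Q + l(69, -9) = 2321 - 12 = 2309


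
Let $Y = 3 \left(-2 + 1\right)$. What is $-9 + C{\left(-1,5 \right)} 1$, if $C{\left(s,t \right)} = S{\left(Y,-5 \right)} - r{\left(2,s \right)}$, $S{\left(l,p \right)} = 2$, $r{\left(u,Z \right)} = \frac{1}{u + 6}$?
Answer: $- \frac{57}{8} \approx -7.125$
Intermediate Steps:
$r{\left(u,Z \right)} = \frac{1}{6 + u}$
$Y = -3$ ($Y = 3 \left(-1\right) = -3$)
$C{\left(s,t \right)} = \frac{15}{8}$ ($C{\left(s,t \right)} = 2 - \frac{1}{6 + 2} = 2 - \frac{1}{8} = \frac{15}{8}$)
$-9 + C{\left(-1,5 \right)} 1 = -9 + \frac{15}{8} \cdot 1 = -9 + \frac{15}{8} = - \frac{57}{8}$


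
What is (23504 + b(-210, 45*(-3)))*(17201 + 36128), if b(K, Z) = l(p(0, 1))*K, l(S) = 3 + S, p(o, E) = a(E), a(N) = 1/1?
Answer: 1208648456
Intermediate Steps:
a(N) = 1
p(o, E) = 1
b(K, Z) = 4*K (b(K, Z) = (3 + 1)*K = 4*K)
(23504 + b(-210, 45*(-3)))*(17201 + 36128) = (23504 + 4*(-210))*(17201 + 36128) = (23504 - 840)*53329 = 22664*53329 = 1208648456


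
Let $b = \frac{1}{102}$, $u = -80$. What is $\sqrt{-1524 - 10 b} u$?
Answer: $- \frac{80 i \sqrt{3964179}}{51} \approx - 3123.2 i$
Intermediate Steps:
$b = \frac{1}{102} \approx 0.0098039$
$\sqrt{-1524 - 10 b} u = \sqrt{-1524 - \frac{5}{51}} \left(-80\right) = \sqrt{- \frac{77729}{51}} \left(-80\right) = \frac{i \sqrt{3964179}}{51} \left(-80\right) = - \frac{80 i \sqrt{3964179}}{51}$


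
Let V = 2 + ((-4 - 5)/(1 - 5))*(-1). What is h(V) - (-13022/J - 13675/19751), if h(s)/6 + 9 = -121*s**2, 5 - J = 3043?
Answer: -24714017843/240014152 ≈ -102.97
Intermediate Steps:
J = -3038 (J = 5 - 1*3043 = 5 - 3043 = -3038)
V = -1/4 (V = 2 - 9/(-4)*(-1) = 2 - 9*(-1/4)*(-1) = 2 + (9/4)*(-1) = 2 - 9/4 = -1/4 ≈ -0.25000)
h(s) = -54 - 726*s**2 (h(s) = -54 + 6*(-121*s**2) = -54 - 726*s**2)
h(V) - (-13022/J - 13675/19751) = (-54 - 726*(-1/4)**2) - (-13022/(-3038) - 13675/19751) = (-54 - 726*1/16) - (-13022*(-1/3038) - 13675*1/19751) = (-54 - 363/8) - (6511/1519 - 13675/19751) = -795/8 - 1*107826436/30001769 = -795/8 - 107826436/30001769 = -24714017843/240014152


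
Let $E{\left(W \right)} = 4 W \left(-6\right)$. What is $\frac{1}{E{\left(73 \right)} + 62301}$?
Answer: $\frac{1}{60549} \approx 1.6516 \cdot 10^{-5}$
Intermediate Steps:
$E{\left(W \right)} = - 24 W$
$\frac{1}{E{\left(73 \right)} + 62301} = \frac{1}{\left(-24\right) 73 + 62301} = \frac{1}{-1752 + 62301} = \frac{1}{60549}$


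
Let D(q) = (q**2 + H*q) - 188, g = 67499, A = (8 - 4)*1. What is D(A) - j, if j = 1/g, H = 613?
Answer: 153897719/67499 ≈ 2280.0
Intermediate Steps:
A = 4 (A = 4*1 = 4)
D(q) = -188 + q**2 + 613*q (D(q) = (q**2 + 613*q) - 188 = -188 + q**2 + 613*q)
j = 1/67499 ≈ 1.4815e-5
D(A) - j = (-188 + 4**2 + 613*4) - 1*1/67499 = (-188 + 16 + 2452) - 1/67499 = 2280 - 1/67499 = 153897719/67499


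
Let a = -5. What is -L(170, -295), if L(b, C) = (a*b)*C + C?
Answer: -250455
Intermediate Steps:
L(b, C) = C - 5*C*b (L(b, C) = (-5*b)*C + C = -5*C*b + C = C - 5*C*b)
-L(170, -295) = -(-295)*(1 - 5*170) = -(-295)*(1 - 850) = -(-295)*(-849) = -1*250455 = -250455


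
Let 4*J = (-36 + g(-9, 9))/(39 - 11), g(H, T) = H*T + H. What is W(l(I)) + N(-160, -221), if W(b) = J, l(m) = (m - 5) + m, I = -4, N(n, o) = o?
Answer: -1777/8 ≈ -222.13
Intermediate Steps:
g(H, T) = H + H*T
l(m) = -5 + 2*m (l(m) = (-5 + m) + m = -5 + 2*m)
J = -9/8 (J = ((-36 - 9*(1 + 9))/(39 - 11))/4 = ((-36 - 9*10)/28)/4 = ((-36 - 90)*(1/28))/4 = (-126*1/28)/4 = (1/4)*(-9/2) = -9/8 ≈ -1.1250)
W(b) = -9/8
W(l(I)) + N(-160, -221) = -9/8 - 221 = -1777/8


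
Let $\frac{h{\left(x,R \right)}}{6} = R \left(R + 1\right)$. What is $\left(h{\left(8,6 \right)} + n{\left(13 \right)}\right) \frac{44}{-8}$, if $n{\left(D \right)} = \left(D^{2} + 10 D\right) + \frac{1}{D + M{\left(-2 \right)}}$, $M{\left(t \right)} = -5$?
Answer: $- \frac{48499}{16} \approx -3031.2$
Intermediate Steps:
$h{\left(x,R \right)} = 6 R \left(1 + R\right)$ ($h{\left(x,R \right)} = 6 R \left(R + 1\right) = 6 R \left(1 + R\right)$)
$n{\left(D \right)} = D^{2} + \frac{1}{-5 + D} + 10 D$ ($n{\left(D \right)} = \left(D^{2} + 10 D\right) + \frac{1}{D - 5} = \left(D^{2} + 10 D\right) + \frac{1}{-5 + D} = D^{2} + \frac{1}{-5 + D} + 10 D$)
$\left(h{\left(8,6 \right)} + n{\left(13 \right)}\right) \frac{44}{-8} = \left(6 \cdot 6 \left(1 + 6\right) + \frac{1 + 13^{3} - 650 + 5 \cdot 13^{2}}{-5 + 13}\right) \frac{44}{-8} = \left(6 \cdot 6 \cdot 7 + \frac{1 + 2197 - 650 + 5 \cdot 169}{8}\right) 44 \left(- \frac{1}{8}\right) = \left(252 + \frac{1 + 2197 - 650 + 845}{8}\right) \left(- \frac{11}{2}\right) = \left(252 + \frac{1}{8} \cdot 2393\right) \left(- \frac{11}{2}\right) = \left(252 + \frac{2393}{8}\right) \left(- \frac{11}{2}\right) = \frac{4409}{8} \left(- \frac{11}{2}\right) = - \frac{48499}{16}$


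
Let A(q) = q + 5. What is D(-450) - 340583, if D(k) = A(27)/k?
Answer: -76631191/225 ≈ -3.4058e+5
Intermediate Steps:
A(q) = 5 + q
D(k) = 32/k (D(k) = (5 + 27)/k = 32/k)
D(-450) - 340583 = 32/(-450) - 340583 = 32*(-1/450) - 340583 = -16/225 - 340583 = -76631191/225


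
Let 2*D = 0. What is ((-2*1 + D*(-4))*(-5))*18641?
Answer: 186410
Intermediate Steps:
D = 0 (D = (½)*0 = 0)
((-2*1 + D*(-4))*(-5))*18641 = ((-2*1 + 0*(-4))*(-5))*18641 = ((-2 + 0)*(-5))*18641 = -2*(-5)*18641 = 10*18641 = 186410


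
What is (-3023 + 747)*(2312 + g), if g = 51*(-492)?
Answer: 51847280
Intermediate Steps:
g = -25092
(-3023 + 747)*(2312 + g) = (-3023 + 747)*(2312 - 25092) = -2276*(-22780) = 51847280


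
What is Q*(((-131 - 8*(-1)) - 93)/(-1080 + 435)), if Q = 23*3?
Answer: 4968/215 ≈ 23.107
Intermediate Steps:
Q = 69
Q*(((-131 - 8*(-1)) - 93)/(-1080 + 435)) = 69*(((-131 - 8*(-1)) - 93)/(-1080 + 435)) = 69*(((-131 + 8) - 93)/(-645)) = 69*((-123 - 93)*(-1/645)) = 69*(-216*(-1/645)) = 69*(72/215) = 4968/215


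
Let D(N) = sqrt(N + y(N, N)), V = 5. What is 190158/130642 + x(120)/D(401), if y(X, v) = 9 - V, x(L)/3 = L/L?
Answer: 95079/65321 + sqrt(5)/15 ≈ 1.6046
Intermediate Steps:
x(L) = 3 (x(L) = 3*(L/L) = 3*1 = 3)
y(X, v) = 4 (y(X, v) = 9 - 1*5 = 9 - 5 = 4)
D(N) = sqrt(4 + N) (D(N) = sqrt(N + 4) = sqrt(4 + N))
190158/130642 + x(120)/D(401) = 190158/130642 + 3/(sqrt(4 + 401)) = 190158*(1/130642) + 3/(sqrt(405)) = 95079/65321 + 3/((9*sqrt(5))) = 95079/65321 + 3*(sqrt(5)/45) = 95079/65321 + sqrt(5)/15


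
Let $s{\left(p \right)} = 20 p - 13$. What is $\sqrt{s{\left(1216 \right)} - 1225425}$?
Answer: $i \sqrt{1201118} \approx 1096.0 i$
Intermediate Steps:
$s{\left(p \right)} = -13 + 20 p$
$\sqrt{s{\left(1216 \right)} - 1225425} = \sqrt{\left(-13 + 20 \cdot 1216\right) - 1225425} = \sqrt{\left(-13 + 24320\right) - 1225425} = \sqrt{24307 - 1225425} = \sqrt{-1201118} = i \sqrt{1201118}$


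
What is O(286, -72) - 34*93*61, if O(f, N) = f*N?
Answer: -213474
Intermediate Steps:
O(f, N) = N*f
O(286, -72) - 34*93*61 = -72*286 - 34*93*61 = -20592 - 3162*61 = -20592 - 1*192882 = -20592 - 192882 = -213474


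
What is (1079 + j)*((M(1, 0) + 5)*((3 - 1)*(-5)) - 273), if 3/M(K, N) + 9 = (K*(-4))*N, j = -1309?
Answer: 220570/3 ≈ 73523.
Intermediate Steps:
M(K, N) = 3/(-9 - 4*K*N) (M(K, N) = 3/(-9 + (K*(-4))*N) = 3/(-9 + (-4*K)*N) = 3/(-9 - 4*K*N))
(1079 + j)*((M(1, 0) + 5)*((3 - 1)*(-5)) - 273) = (1079 - 1309)*((-3/(9 + 4*1*0) + 5)*((3 - 1)*(-5)) - 273) = -230*((-3/(9 + 0) + 5)*(2*(-5)) - 273) = -230*((-3/9 + 5)*(-10) - 273) = -230*((-3*⅑ + 5)*(-10) - 273) = -230*((-⅓ + 5)*(-10) - 273) = -230*((14/3)*(-10) - 273) = -230*(-140/3 - 273) = -230*(-959/3) = 220570/3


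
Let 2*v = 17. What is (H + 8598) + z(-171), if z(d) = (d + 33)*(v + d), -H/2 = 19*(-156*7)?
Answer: 72519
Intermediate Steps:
v = 17/2 (v = (½)*17 = 17/2 ≈ 8.5000)
H = 41496 (H = -38*(-156*7) = -38*(-1092) = -2*(-20748) = 41496)
z(d) = (33 + d)*(17/2 + d) (z(d) = (d + 33)*(17/2 + d) = (33 + d)*(17/2 + d))
(H + 8598) + z(-171) = (41496 + 8598) + (561/2 + (-171)² + (83/2)*(-171)) = 50094 + (561/2 + 29241 - 14193/2) = 50094 + 22425 = 72519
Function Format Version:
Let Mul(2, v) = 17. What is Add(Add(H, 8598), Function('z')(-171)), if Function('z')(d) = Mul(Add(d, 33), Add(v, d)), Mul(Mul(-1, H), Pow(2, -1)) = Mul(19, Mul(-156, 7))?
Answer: 72519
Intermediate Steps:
v = Rational(17, 2) (v = Mul(Rational(1, 2), 17) = Rational(17, 2) ≈ 8.5000)
H = 41496 (H = Mul(-2, Mul(19, Mul(-156, 7))) = Mul(-2, Mul(19, -1092)) = Mul(-2, -20748) = 41496)
Function('z')(d) = Mul(Add(33, d), Add(Rational(17, 2), d)) (Function('z')(d) = Mul(Add(d, 33), Add(Rational(17, 2), d)) = Mul(Add(33, d), Add(Rational(17, 2), d)))
Add(Add(H, 8598), Function('z')(-171)) = Add(Add(41496, 8598), Add(Rational(561, 2), Pow(-171, 2), Mul(Rational(83, 2), -171))) = Add(50094, Add(Rational(561, 2), 29241, Rational(-14193, 2))) = Add(50094, 22425) = 72519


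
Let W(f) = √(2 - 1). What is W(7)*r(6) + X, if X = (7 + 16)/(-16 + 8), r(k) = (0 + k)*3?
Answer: 121/8 ≈ 15.125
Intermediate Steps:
r(k) = 3*k (r(k) = k*3 = 3*k)
W(f) = 1 (W(f) = √1 = 1)
X = -23/8 (X = 23/(-8) = 23*(-⅛) = -23/8 ≈ -2.8750)
W(7)*r(6) + X = 1*(3*6) - 23/8 = 1*18 - 23/8 = 18 - 23/8 = 121/8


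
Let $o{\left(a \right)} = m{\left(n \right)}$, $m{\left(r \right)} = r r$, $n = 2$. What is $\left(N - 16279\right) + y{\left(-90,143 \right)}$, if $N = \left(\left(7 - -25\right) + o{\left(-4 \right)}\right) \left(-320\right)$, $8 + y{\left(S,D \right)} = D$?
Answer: $-27664$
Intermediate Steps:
$y{\left(S,D \right)} = -8 + D$
$m{\left(r \right)} = r^{2}$
$o{\left(a \right)} = 4$ ($o{\left(a \right)} = 2^{2} = 4$)
$N = -11520$ ($N = \left(\left(7 - -25\right) + 4\right) \left(-320\right) = \left(\left(7 + 25\right) + 4\right) \left(-320\right) = \left(32 + 4\right) \left(-320\right) = 36 \left(-320\right) = -11520$)
$\left(N - 16279\right) + y{\left(-90,143 \right)} = \left(-11520 - 16279\right) + \left(-8 + 143\right) = -27799 + 135 = -27664$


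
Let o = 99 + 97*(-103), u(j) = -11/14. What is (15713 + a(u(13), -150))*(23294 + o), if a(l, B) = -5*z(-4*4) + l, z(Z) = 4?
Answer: 1472149391/7 ≈ 2.1031e+8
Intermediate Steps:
u(j) = -11/14 (u(j) = -11*1/14 = -11/14)
a(l, B) = -20 + l (a(l, B) = -5*4 + l = -20 + l)
o = -9892 (o = 99 - 9991 = -9892)
(15713 + a(u(13), -150))*(23294 + o) = (15713 + (-20 - 11/14))*(23294 - 9892) = (15713 - 291/14)*13402 = (219691/14)*13402 = 1472149391/7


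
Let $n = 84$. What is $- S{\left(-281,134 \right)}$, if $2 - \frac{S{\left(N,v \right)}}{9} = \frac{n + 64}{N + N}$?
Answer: $- \frac{5724}{281} \approx -20.37$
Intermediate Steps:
$S{\left(N,v \right)} = 18 - \frac{666}{N}$ ($S{\left(N,v \right)} = 18 - 9 \frac{84 + 64}{N + N} = 18 - 9 \frac{148}{2 N} = 18 - 9 \cdot 148 \frac{1}{2 N} = 18 - 9 \frac{74}{N} = 18 - \frac{666}{N}$)
$- S{\left(-281,134 \right)} = - (18 - \frac{666}{-281}) = - (18 - - \frac{666}{281}) = - (18 + \frac{666}{281}) = \left(-1\right) \frac{5724}{281} = - \frac{5724}{281}$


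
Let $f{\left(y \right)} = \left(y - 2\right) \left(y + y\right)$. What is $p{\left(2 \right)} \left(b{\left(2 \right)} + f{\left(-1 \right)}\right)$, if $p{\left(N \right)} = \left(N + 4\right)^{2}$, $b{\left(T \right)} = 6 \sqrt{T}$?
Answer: $216 + 216 \sqrt{2} \approx 521.47$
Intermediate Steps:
$f{\left(y \right)} = 2 y \left(-2 + y\right)$ ($f{\left(y \right)} = \left(-2 + y\right) 2 y = 2 y \left(-2 + y\right)$)
$p{\left(N \right)} = \left(4 + N\right)^{2}$
$p{\left(2 \right)} \left(b{\left(2 \right)} + f{\left(-1 \right)}\right) = \left(4 + 2\right)^{2} \left(6 \sqrt{2} + 2 \left(-1\right) \left(-2 - 1\right)\right) = 6^{2} \left(6 \sqrt{2} + 2 \left(-1\right) \left(-3\right)\right) = 36 \left(6 \sqrt{2} + 6\right) = 36 \left(6 + 6 \sqrt{2}\right) = 216 + 216 \sqrt{2}$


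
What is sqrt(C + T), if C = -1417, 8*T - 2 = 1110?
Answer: 3*I*sqrt(142) ≈ 35.749*I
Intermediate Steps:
T = 139 (T = 1/4 + (1/8)*1110 = 1/4 + 555/4 = 139)
sqrt(C + T) = sqrt(-1417 + 139) = sqrt(-1278) = 3*I*sqrt(142)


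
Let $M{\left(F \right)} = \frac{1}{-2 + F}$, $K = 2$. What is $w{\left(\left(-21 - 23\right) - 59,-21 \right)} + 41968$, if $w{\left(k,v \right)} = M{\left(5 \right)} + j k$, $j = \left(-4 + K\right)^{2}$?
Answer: $\frac{124669}{3} \approx 41556.0$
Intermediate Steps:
$j = 4$ ($j = \left(-4 + 2\right)^{2} = \left(-2\right)^{2} = 4$)
$w{\left(k,v \right)} = \frac{1}{3} + 4 k$ ($w{\left(k,v \right)} = \frac{1}{-2 + 5} + 4 k = \frac{1}{3} + 4 k$)
$w{\left(\left(-21 - 23\right) - 59,-21 \right)} + 41968 = \left(\frac{1}{3} + 4 \left(\left(-21 - 23\right) - 59\right)\right) + 41968 = \left(\frac{1}{3} + 4 \left(-44 - 59\right)\right) + 41968 = \left(\frac{1}{3} + 4 \left(-103\right)\right) + 41968 = \left(\frac{1}{3} - 412\right) + 41968 = - \frac{1235}{3} + 41968 = \frac{124669}{3}$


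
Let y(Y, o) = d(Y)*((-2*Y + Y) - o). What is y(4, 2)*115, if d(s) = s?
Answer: -2760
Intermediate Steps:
y(Y, o) = Y*(-Y - o) (y(Y, o) = Y*((-2*Y + Y) - o) = Y*(-Y - o))
y(4, 2)*115 = -1*4*(4 + 2)*115 = -1*4*6*115 = -24*115 = -2760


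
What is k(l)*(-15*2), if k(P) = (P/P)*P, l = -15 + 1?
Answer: 420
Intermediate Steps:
l = -14
k(P) = P (k(P) = 1*P = P)
k(l)*(-15*2) = -(-210)*2 = -14*(-30) = 420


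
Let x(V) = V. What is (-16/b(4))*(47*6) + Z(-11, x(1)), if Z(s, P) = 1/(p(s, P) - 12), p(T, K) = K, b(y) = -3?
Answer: 16543/11 ≈ 1503.9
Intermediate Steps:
Z(s, P) = 1/(-12 + P) (Z(s, P) = 1/(P - 12) = 1/(-12 + P))
(-16/b(4))*(47*6) + Z(-11, x(1)) = (-16/(-3))*(47*6) + 1/(-12 + 1) = -16*(-⅓)*282 + 1/(-11) = (16/3)*282 - 1/11 = 1504 - 1/11 = 16543/11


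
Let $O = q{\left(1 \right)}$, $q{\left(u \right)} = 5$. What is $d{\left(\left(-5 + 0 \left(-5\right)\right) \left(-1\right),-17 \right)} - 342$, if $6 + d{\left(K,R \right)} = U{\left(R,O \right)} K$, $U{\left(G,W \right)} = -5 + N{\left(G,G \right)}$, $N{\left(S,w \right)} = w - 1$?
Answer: $-463$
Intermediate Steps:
$N{\left(S,w \right)} = -1 + w$
$O = 5$
$U{\left(G,W \right)} = -6 + G$ ($U{\left(G,W \right)} = -5 + \left(-1 + G\right) = -6 + G$)
$d{\left(K,R \right)} = -6 + K \left(-6 + R\right)$ ($d{\left(K,R \right)} = -6 + \left(-6 + R\right) K = -6 + K \left(-6 + R\right)$)
$d{\left(\left(-5 + 0 \left(-5\right)\right) \left(-1\right),-17 \right)} - 342 = \left(-6 + \left(-5 + 0 \left(-5\right)\right) \left(-1\right) \left(-6 - 17\right)\right) - 342 = \left(-6 + \left(-5 + 0\right) \left(-1\right) \left(-23\right)\right) - 342 = \left(-6 + \left(-5\right) \left(-1\right) \left(-23\right)\right) - 342 = \left(-6 + 5 \left(-23\right)\right) - 342 = \left(-6 - 115\right) - 342 = -121 - 342 = -463$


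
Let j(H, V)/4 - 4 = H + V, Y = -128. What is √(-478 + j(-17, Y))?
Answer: I*√1042 ≈ 32.28*I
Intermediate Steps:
j(H, V) = 16 + 4*H + 4*V (j(H, V) = 16 + 4*(H + V) = 16 + (4*H + 4*V) = 16 + 4*H + 4*V)
√(-478 + j(-17, Y)) = √(-478 + (16 + 4*(-17) + 4*(-128))) = √(-478 + (16 - 68 - 512)) = √(-478 - 564) = √(-1042) = I*√1042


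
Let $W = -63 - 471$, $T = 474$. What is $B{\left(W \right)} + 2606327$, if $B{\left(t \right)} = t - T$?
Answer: $2605319$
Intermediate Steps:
$W = -534$ ($W = -63 - 471 = -534$)
$B{\left(t \right)} = -474 + t$ ($B{\left(t \right)} = t - 474 = -474 + t$)
$B{\left(W \right)} + 2606327 = \left(-474 - 534\right) + 2606327 = -1008 + 2606327 = 2605319$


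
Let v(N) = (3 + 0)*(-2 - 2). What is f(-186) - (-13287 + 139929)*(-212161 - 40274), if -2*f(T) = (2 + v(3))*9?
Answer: 31968873315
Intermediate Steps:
v(N) = -12 (v(N) = 3*(-4) = -12)
f(T) = 45 (f(T) = -(2 - 12)*9/2 = -(-5)*9 = -½*(-90) = 45)
f(-186) - (-13287 + 139929)*(-212161 - 40274) = 45 - (-13287 + 139929)*(-212161 - 40274) = 45 - 126642*(-252435) = 45 - 1*(-31968873270) = 45 + 31968873270 = 31968873315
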